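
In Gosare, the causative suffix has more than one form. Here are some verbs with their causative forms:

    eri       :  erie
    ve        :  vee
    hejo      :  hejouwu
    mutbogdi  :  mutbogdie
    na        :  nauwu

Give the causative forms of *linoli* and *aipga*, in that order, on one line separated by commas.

Looking at the last vowel of each stem: -e when the last vowel of the stem is a front vowel (*eri*, *ve*, *mutbogdi*); -uwu when the last vowel of the stem is a back vowel (*hejo*, *na*).
The last vowel of *linoli* is /i/, which is a front vowel, so the suffix is -e, giving *linolie*.
Since the last vowel of *aipga* is /a/ (a back vowel), it takes -uwu, giving *aipgauwu*.

linolie, aipgauwu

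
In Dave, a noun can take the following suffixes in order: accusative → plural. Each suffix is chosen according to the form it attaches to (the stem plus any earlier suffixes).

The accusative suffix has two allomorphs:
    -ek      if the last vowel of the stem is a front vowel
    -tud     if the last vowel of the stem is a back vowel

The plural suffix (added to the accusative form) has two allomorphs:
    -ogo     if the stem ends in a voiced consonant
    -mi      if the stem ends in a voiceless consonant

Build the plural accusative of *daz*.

daztudogo

*daz*: last vowel = /a/, a back vowel → -tud → *daztud*.
The accusative form *daztud* — final consonant /d/ (voiced) → -ogo → *daztudogo*.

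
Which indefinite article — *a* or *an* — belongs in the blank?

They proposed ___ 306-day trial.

The indefinite article is chosen by the initial *sound* of the following word, not its spelling.
The number *306* is spoken "three hundred …", beginning with /θriː/ — a consonant sound.
So the article is *a*: They proposed a 306-day trial.

a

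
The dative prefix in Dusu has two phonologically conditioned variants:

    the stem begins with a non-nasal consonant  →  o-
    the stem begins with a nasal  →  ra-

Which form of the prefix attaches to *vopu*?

o-

The first consonant of *vopu* is /v/, which is non-nasal, so the prefix is o-.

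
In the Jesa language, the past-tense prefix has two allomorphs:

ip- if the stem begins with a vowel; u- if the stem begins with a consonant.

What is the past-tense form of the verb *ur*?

ipur

*ur*: first sound = /u/, a vowel → ip- → *ipur*.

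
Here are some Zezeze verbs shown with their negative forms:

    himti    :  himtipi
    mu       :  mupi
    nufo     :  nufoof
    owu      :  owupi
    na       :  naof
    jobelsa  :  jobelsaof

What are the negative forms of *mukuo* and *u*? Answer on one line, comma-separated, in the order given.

mukuoof, upi

The pattern is height harmony: -pi when the last vowel of the stem is a high vowel (*himti*, *mu*, *owu*); -of when the last vowel of the stem is a non-high vowel (*nufo*, *na*, *jobelsa*).
*mukuo*: last vowel = /o/, a non-high vowel → -of → *mukuoof*.
The last vowel of *u* is /u/, which is a high vowel, so the suffix is -pi, giving *upi*.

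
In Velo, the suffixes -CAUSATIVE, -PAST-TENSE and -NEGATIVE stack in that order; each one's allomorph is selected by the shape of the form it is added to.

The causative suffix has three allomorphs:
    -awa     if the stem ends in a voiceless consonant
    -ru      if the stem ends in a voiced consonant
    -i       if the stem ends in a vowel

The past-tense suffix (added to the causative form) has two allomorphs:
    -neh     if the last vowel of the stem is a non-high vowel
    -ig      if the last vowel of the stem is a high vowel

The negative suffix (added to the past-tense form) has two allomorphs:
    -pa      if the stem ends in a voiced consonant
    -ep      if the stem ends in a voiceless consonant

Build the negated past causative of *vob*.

vobruigpa

Since the final sound of *vob* is /b/ (a voiced consonant), it takes -ru, giving *vobru*.
The last vowel of the causative form *vobru* is /u/, which is a high vowel, so the past-tense suffix is -ig, giving *vobruig*.
Since the final consonant of the past-tense form *vobruig* is /g/ (voiced), it takes -pa, giving *vobruigpa*.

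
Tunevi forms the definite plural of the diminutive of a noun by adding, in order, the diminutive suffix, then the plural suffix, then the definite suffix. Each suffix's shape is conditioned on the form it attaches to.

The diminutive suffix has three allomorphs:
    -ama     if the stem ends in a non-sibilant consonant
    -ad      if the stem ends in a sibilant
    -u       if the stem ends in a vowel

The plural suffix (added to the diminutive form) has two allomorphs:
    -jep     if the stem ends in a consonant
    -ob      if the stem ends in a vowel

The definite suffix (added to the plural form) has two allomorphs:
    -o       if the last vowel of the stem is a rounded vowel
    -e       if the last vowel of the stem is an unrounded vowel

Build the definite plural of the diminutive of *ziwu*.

ziwuuobo

*ziwu* — final sound /u/ (a vowel) → -u → *ziwuu*.
The diminutive form *ziwuu*: final sound = /u/, a vowel → -ob → *ziwuuob*.
The plural form *ziwuuob*: last vowel = /o/, a rounded vowel → -o → *ziwuuobo*.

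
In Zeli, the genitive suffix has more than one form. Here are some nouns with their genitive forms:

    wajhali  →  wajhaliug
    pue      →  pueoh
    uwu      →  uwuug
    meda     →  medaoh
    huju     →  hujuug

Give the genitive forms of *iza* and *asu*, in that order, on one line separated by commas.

Looking at the last vowel of each stem: -ug when the last vowel of the stem is a high vowel (*wajhali*, *uwu*, *huju*); -oh when the last vowel of the stem is a non-high vowel (*pue*, *meda*).
*iza* — last vowel /a/ (a non-high vowel) → -oh → *izaoh*.
*asu* — last vowel /u/ (a high vowel) → -ug → *asuug*.

izaoh, asuug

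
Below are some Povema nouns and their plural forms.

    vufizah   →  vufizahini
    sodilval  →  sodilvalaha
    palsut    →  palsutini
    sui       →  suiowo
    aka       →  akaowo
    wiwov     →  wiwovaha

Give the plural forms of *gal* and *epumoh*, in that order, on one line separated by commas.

galaha, epumohini

The pattern is voicing of the final sound: -ini when the stem ends in a voiceless consonant (*vufizah*, *palsut*); -aha when the stem ends in a voiced consonant (*sodilval*, *wiwov*); -owo when the stem ends in a vowel (*sui*, *aka*).
Since the final sound of *gal* is /l/ (a voiced consonant), it takes -aha, giving *galaha*.
The final sound of *epumoh* is /h/, which is a voiceless consonant, so the suffix is -ini, giving *epumohini*.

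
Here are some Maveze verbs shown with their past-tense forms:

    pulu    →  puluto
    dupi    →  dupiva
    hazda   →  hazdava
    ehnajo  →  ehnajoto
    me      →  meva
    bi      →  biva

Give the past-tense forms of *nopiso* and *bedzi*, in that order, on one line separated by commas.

Looking at the last vowel of each stem: -to when the last vowel of the stem is a rounded vowel (*pulu*, *ehnajo*); -va when the last vowel of the stem is an unrounded vowel (*dupi*, *hazda*, *me*, *bi*).
Since the last vowel of *nopiso* is /o/ (a rounded vowel), it takes -to, giving *nopisoto*.
Since the last vowel of *bedzi* is /i/ (an unrounded vowel), it takes -va, giving *bedziva*.

nopisoto, bedziva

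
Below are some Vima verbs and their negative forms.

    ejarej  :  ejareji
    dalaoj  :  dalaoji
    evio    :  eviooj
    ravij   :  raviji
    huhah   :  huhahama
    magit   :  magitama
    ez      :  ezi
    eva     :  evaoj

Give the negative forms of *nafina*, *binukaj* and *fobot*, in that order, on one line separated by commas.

nafinaoj, binukaji, fobotama

The pattern is voicing of the final sound: -ama when the stem ends in a voiceless consonant (*huhah*, *magit*); -i when the stem ends in a voiced consonant (*ejarej*, *dalaoj*, *ravij*, *ez*); -oj when the stem ends in a vowel (*evio*, *eva*).
*nafina*: final sound = /a/, a vowel → -oj → *nafinaoj*.
The final sound of *binukaj* is /j/, which is a voiced consonant, so the suffix is -i, giving *binukaji*.
Since the final sound of *fobot* is /t/ (a voiceless consonant), it takes -ama, giving *fobotama*.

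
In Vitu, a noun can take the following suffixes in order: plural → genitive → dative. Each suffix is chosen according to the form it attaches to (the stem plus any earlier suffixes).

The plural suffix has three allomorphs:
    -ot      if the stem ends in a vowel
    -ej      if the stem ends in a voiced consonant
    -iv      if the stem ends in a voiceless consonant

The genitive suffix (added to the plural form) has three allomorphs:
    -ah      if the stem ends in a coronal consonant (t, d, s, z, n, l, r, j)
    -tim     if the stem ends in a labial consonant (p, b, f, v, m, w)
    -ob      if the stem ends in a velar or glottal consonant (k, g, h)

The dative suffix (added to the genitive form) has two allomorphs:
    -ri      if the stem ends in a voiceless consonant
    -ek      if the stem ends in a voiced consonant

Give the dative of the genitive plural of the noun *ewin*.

ewinejahri

*ewin* — final sound /n/ (a voiced consonant) → -ej → *ewinej*.
The plural form *ewinej*: final consonant = /j/, coronal → -ah → *ewinejah*.
The genitive form *ewinejah* — final consonant /h/ (voiceless) → -ri → *ewinejahri*.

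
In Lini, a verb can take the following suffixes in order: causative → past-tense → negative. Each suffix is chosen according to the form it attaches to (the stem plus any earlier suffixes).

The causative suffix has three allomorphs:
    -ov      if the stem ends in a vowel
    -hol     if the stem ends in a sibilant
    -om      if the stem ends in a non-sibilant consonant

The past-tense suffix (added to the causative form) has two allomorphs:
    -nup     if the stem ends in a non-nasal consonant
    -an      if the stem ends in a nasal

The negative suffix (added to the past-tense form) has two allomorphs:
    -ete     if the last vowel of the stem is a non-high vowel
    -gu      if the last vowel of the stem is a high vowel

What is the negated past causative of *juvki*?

juvkiovnupgu

The final sound of *juvki* is /i/, which is a vowel, so the causative suffix is -ov, giving *juvkiov*.
Since the final consonant of the causative form *juvkiov* is /v/ (non-nasal), it takes -nup, giving *juvkiovnup*.
The last vowel of the past-tense form *juvkiovnup* is /u/, which is a high vowel, so the negative suffix is -gu, giving *juvkiovnupgu*.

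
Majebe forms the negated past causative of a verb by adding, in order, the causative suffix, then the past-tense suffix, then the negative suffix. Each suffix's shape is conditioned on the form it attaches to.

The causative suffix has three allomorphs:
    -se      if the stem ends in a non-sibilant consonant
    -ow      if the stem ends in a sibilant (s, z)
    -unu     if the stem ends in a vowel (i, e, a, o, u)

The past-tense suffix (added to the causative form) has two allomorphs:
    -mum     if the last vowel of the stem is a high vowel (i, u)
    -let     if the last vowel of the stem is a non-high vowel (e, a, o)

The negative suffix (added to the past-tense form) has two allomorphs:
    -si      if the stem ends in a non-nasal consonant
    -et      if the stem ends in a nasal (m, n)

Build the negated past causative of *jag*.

jagseletsi

Since the final sound of *jag* is /g/ (a non-sibilant consonant), it takes -se, giving *jagse*.
The causative form *jagse*: last vowel = /e/, a non-high vowel → -let → *jagselet*.
The past-tense form *jagselet*: final consonant = /t/, non-nasal → -si → *jagseletsi*.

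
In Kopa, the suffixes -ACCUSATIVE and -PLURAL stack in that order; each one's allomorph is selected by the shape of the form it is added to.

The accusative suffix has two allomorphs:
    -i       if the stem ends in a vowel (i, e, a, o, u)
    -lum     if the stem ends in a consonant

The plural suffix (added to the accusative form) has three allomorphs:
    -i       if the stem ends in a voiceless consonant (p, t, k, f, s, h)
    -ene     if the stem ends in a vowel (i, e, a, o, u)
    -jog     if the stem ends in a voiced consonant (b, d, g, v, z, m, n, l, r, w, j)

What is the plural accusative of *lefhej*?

Since the final sound of *lefhej* is /j/ (a consonant), it takes -lum, giving *lefhejlum*.
The accusative form *lefhejlum*: final sound = /m/, a voiced consonant → -jog → *lefhejlumjog*.

lefhejlumjog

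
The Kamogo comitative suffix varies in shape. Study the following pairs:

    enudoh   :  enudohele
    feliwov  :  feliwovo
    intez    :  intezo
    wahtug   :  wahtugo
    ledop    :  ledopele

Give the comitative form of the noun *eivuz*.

Looking at the final consonant of each stem: -ele when the stem ends in a voiceless consonant (*enudoh*, *ledop*); -o when the stem ends in a voiced consonant (*feliwov*, *intez*, *wahtug*).
*eivuz* — final consonant /z/ (voiced) → -o → *eivuzo*.

eivuzo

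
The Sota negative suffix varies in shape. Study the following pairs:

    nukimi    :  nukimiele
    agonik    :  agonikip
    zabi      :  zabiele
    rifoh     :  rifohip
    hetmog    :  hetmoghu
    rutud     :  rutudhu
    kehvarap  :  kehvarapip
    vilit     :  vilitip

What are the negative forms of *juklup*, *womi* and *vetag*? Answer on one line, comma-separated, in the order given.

juklupip, womiele, vetaghu

Looking at the final sound of each stem: -ip when the stem ends in a voiceless consonant (*agonik*, *rifoh*, *kehvarap*, *vilit*); -hu when the stem ends in a voiced consonant (*hetmog*, *rutud*); -ele when the stem ends in a vowel (*nukimi*, *zabi*).
*juklup* — final sound /p/ (a voiceless consonant) → -ip → *juklupip*.
*womi*: final sound = /i/, a vowel → -ele → *womiele*.
*vetag*: final sound = /g/, a voiced consonant → -hu → *vetaghu*.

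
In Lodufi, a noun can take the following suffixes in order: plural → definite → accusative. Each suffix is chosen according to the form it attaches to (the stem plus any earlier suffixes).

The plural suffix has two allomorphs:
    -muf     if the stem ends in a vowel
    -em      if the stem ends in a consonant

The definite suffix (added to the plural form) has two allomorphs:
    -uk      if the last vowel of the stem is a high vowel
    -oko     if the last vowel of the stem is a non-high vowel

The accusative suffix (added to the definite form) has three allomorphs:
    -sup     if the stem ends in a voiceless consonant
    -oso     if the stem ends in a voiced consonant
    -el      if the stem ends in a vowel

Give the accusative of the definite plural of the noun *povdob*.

Since the final sound of *povdob* is /b/ (a consonant), it takes -em, giving *povdobem*.
The last vowel of the plural form *povdobem* is /e/, which is a non-high vowel, so the definite suffix is -oko, giving *povdobemoko*.
The definite form *povdobemoko*: final sound = /o/, a vowel → -el → *povdobemokoel*.

povdobemokoel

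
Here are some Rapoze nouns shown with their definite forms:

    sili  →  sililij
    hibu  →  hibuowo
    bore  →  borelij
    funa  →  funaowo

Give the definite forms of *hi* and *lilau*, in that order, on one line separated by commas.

The pattern is front/back vowel harmony: -lij when the last vowel of the stem is a front vowel (*sili*, *bore*); -owo when the last vowel of the stem is a back vowel (*hibu*, *funa*).
The last vowel of *hi* is /i/, which is a front vowel, so the suffix is -lij, giving *hilij*.
Since the last vowel of *lilau* is /u/ (a back vowel), it takes -owo, giving *lilauowo*.

hilij, lilauowo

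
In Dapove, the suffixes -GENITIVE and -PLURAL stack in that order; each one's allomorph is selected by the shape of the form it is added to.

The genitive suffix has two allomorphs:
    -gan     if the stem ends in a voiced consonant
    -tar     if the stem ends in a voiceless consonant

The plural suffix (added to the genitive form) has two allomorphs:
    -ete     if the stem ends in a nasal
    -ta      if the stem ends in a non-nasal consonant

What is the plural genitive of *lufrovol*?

lufrovolganete

Since the final consonant of *lufrovol* is /l/ (voiced), it takes -gan, giving *lufrovolgan*.
The final consonant of the genitive form *lufrovolgan* is /n/, which is a nasal, so the plural suffix is -ete, giving *lufrovolganete*.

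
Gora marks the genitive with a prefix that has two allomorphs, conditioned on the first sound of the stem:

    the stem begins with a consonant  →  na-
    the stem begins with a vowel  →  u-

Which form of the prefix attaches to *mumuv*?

Since the first sound of *mumuv* is /m/ (a consonant), it takes na-.

na-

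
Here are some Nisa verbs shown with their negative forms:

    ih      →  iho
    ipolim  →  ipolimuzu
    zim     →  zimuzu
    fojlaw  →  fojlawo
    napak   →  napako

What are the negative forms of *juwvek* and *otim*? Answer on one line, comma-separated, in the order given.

The pattern is nasality of the final consonant: -uzu when the stem ends in a nasal (*ipolim*, *zim*); -o when the stem ends in a non-nasal consonant (*ih*, *fojlaw*, *napak*).
Since the final consonant of *juwvek* is /k/ (non-nasal), it takes -o, giving *juwveko*.
The final consonant of *otim* is /m/, which is a nasal, so the suffix is -uzu, giving *otimuzu*.

juwveko, otimuzu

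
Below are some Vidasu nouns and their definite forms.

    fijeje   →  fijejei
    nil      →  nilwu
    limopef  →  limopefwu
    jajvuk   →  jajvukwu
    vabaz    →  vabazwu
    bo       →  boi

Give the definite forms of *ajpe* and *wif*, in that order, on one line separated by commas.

ajpei, wifwu

The pattern is consonant vs. vowel: -wu when the stem ends in a consonant (*nil*, *limopef*, *jajvuk*, *vabaz*); -i when the stem ends in a vowel (*fijeje*, *bo*).
*ajpe* — final sound /e/ (a vowel) → -i → *ajpei*.
*wif* — final sound /f/ (a consonant) → -wu → *wifwu*.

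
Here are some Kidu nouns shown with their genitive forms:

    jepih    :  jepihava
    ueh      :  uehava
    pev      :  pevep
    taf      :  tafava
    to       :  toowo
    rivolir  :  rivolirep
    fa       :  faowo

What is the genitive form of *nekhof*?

nekhofava

The pattern is voicing of the final sound: -ava when the stem ends in a voiceless consonant (*jepih*, *ueh*, *taf*); -ep when the stem ends in a voiced consonant (*pev*, *rivolir*); -owo when the stem ends in a vowel (*to*, *fa*).
Since the final sound of *nekhof* is /f/ (a voiceless consonant), it takes -ava, giving *nekhofava*.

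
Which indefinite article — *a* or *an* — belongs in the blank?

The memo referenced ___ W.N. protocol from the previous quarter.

The indefinite article is chosen by the initial *sound* of the following word, not its spelling.
The initialism *W.N.* is read letter by letter; the first letter, W, is pronounced /ˈdʌbəl.juː/, which begins with a consonant sound.
So the article is *a*: The memo referenced a W.N. protocol from the previous quarter.

a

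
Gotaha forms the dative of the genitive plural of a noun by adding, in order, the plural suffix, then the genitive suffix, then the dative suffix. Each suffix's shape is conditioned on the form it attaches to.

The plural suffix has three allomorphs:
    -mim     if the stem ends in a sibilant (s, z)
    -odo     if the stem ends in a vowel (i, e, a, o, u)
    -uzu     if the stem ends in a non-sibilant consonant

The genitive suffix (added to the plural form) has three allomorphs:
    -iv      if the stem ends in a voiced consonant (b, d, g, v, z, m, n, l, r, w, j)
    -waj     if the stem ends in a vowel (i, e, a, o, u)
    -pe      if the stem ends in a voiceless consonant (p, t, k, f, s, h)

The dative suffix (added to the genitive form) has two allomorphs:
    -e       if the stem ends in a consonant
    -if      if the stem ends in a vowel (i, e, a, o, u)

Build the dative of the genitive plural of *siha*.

sihaodowaje

Since the final sound of *siha* is /a/ (a vowel), it takes -odo, giving *sihaodo*.
The final sound of the plural form *sihaodo* is /o/, which is a vowel, so the genitive suffix is -waj, giving *sihaodowaj*.
Since the final sound of the genitive form *sihaodowaj* is /j/ (a consonant), it takes -e, giving *sihaodowaje*.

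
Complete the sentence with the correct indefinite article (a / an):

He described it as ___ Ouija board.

The indefinite article is chosen by the initial *sound* of the following word, not its spelling.
*Ouija* begins with the sound /wiː/ (pronounced /ˈwiːdʒə/) — a consonant sound.
So the article is *a*: He described it as a Ouija board.

a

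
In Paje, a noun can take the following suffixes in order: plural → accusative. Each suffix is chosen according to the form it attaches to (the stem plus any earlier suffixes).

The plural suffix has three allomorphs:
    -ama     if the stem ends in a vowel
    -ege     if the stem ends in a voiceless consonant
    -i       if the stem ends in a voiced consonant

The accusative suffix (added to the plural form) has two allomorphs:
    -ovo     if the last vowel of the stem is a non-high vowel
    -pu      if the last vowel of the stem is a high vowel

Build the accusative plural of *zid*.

*zid*: final sound = /d/, a voiced consonant → -i → *zidi*.
The plural form *zidi*: last vowel = /i/, a high vowel → -pu → *zidipu*.

zidipu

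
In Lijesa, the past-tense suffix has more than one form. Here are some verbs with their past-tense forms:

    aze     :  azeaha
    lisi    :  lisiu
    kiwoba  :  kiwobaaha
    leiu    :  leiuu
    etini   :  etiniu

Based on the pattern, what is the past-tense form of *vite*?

Looking at the last vowel of each stem: -u when the last vowel of the stem is a high vowel (*lisi*, *leiu*, *etini*); -aha when the last vowel of the stem is a non-high vowel (*aze*, *kiwoba*).
*vite* — last vowel /e/ (a non-high vowel) → -aha → *viteaha*.

viteaha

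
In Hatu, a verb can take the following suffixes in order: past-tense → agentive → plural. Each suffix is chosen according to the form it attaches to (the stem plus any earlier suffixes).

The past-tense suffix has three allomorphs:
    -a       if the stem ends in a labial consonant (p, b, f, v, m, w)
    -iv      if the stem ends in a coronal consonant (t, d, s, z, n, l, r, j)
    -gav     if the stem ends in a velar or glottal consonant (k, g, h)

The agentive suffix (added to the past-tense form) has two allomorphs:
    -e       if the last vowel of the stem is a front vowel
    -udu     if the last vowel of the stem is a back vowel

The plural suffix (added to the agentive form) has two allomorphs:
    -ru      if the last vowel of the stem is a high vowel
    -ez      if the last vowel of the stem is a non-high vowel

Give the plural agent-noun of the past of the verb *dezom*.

dezomauduru

Since the final consonant of *dezom* is /m/ (labial), it takes -a, giving *dezoma*.
The past-tense form *dezoma*: last vowel = /a/, a back vowel → -udu → *dezomaudu*.
The agentive form *dezomaudu* — last vowel /u/ (a high vowel) → -ru → *dezomauduru*.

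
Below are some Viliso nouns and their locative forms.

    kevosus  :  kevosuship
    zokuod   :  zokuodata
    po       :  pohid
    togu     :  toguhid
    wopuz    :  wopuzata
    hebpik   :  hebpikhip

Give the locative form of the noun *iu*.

iuhid

Looking at the final sound of each stem: -hip when the stem ends in a voiceless consonant (*kevosus*, *hebpik*); -ata when the stem ends in a voiced consonant (*zokuod*, *wopuz*); -hid when the stem ends in a vowel (*po*, *togu*).
*iu* — final sound /u/ (a vowel) → -hid → *iuhid*.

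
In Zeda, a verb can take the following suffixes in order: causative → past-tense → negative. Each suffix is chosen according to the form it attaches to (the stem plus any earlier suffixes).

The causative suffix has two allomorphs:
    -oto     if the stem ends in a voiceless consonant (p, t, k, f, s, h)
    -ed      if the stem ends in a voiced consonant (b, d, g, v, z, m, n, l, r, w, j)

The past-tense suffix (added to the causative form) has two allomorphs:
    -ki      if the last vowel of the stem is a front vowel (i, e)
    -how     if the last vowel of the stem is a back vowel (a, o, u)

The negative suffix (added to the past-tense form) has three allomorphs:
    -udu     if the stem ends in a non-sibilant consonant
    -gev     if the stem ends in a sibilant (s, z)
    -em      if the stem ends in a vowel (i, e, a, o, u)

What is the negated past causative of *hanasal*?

hanasaledkiem

Since the final consonant of *hanasal* is /l/ (voiced), it takes -ed, giving *hanasaled*.
The causative form *hanasaled* — last vowel /e/ (a front vowel) → -ki → *hanasaledki*.
Since the final sound of the past-tense form *hanasaledki* is /i/ (a vowel), it takes -em, giving *hanasaledkiem*.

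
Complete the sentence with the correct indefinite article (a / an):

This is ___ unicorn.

The indefinite article is chosen by the initial *sound* of the following word, not its spelling.
*unicorn* begins with the sound /juː/ (u pronounced /juː/) — a consonant sound.
So the article is *a*: This is a unicorn.

a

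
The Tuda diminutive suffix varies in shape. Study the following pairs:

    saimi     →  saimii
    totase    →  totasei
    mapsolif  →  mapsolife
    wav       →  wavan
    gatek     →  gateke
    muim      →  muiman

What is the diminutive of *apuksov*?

The suffix is conditioned by the final sound: -e when the stem ends in a voiceless consonant (*mapsolif*, *gatek*); -an when the stem ends in a voiced consonant (*wav*, *muim*); -i when the stem ends in a vowel (*saimi*, *totase*).
*apuksov*: final sound = /v/, a voiced consonant → -an → *apuksovan*.

apuksovan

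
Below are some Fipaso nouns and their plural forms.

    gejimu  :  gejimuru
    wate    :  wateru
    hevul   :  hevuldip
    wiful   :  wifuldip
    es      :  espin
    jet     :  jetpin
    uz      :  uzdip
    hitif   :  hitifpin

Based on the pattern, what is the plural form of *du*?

duru

The suffix is conditioned by the final sound: -pin when the stem ends in a voiceless consonant (*es*, *jet*, *hitif*); -dip when the stem ends in a voiced consonant (*hevul*, *wiful*, *uz*); -ru when the stem ends in a vowel (*gejimu*, *wate*).
The final sound of *du* is /u/, which is a vowel, so the suffix is -ru, giving *duru*.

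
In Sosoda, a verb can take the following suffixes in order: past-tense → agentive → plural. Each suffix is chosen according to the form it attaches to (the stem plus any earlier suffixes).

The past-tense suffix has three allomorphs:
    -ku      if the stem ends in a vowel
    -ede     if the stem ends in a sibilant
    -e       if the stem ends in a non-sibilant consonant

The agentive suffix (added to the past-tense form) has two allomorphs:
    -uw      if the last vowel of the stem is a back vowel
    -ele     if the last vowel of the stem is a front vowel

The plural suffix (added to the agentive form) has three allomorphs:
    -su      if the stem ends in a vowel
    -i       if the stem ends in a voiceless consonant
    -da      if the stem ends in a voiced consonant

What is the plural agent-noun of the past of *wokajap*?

wokajapeelesu

Since the final sound of *wokajap* is /p/ (a non-sibilant consonant), it takes -e, giving *wokajape*.
The past-tense form *wokajape* — last vowel /e/ (a front vowel) → -ele → *wokajapeele*.
The agentive form *wokajapeele* — final sound /e/ (a vowel) → -su → *wokajapeelesu*.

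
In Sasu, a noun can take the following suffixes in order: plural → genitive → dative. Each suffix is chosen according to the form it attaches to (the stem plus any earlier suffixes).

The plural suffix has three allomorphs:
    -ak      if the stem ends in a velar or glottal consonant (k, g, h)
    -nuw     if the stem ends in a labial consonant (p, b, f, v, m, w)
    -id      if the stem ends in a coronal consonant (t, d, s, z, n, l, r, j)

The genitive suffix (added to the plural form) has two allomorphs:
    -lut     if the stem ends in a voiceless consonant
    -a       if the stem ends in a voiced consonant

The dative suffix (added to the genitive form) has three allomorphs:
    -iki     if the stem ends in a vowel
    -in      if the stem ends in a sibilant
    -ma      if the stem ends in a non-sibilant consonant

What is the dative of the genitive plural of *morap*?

The final consonant of *morap* is /p/, which is labial, so the plural suffix is -nuw, giving *morapnuw*.
The plural form *morapnuw* — final consonant /w/ (voiced) → -a → *morapnuwa*.
The genitive form *morapnuwa*: final sound = /a/, a vowel → -iki → *morapnuwaiki*.

morapnuwaiki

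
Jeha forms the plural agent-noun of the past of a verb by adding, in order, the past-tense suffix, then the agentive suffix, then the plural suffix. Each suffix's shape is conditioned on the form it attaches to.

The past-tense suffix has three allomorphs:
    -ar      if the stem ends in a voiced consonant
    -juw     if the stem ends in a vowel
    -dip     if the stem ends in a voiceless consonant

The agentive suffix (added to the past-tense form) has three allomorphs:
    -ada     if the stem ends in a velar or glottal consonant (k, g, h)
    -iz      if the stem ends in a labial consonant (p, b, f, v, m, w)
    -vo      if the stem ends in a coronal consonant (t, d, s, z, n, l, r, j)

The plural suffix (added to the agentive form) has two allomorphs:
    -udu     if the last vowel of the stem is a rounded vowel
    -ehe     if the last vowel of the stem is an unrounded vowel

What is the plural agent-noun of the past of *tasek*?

tasekdipizehe

The final sound of *tasek* is /k/, which is a voiceless consonant, so the past-tense suffix is -dip, giving *tasekdip*.
The final consonant of the past-tense form *tasekdip* is /p/, which is labial, so the agentive suffix is -iz, giving *tasekdipiz*.
Since the last vowel of the agentive form *tasekdipiz* is /i/ (an unrounded vowel), it takes -ehe, giving *tasekdipizehe*.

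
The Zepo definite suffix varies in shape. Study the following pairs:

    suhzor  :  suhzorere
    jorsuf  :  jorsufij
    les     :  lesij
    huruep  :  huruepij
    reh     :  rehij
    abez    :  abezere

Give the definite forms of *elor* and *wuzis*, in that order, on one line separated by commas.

elorere, wuzisij

The alternation tracks the final consonant of the stem — -ij when the stem ends in a voiceless consonant (*jorsuf*, *les*, *huruep*, *reh*); -ere when the stem ends in a voiced consonant (*suhzor*, *abez*).
The final consonant of *elor* is /r/, which is voiced, so the suffix is -ere, giving *elorere*.
The final consonant of *wuzis* is /s/, which is voiceless, so the suffix is -ij, giving *wuzisij*.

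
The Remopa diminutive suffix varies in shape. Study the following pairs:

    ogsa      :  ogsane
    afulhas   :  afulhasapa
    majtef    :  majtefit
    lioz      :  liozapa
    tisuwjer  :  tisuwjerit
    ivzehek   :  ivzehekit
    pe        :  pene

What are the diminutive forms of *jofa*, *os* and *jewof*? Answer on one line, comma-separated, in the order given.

jofane, osapa, jewofit

The suffix is conditioned by the final sound: -apa when the stem ends in a sibilant (*afulhas*, *lioz*); -it when the stem ends in a non-sibilant consonant (*majtef*, *tisuwjer*, *ivzehek*); -ne when the stem ends in a vowel (*ogsa*, *pe*).
*jofa*: final sound = /a/, a vowel → -ne → *jofane*.
Since the final sound of *os* is /s/ (a sibilant), it takes -apa, giving *osapa*.
The final sound of *jewof* is /f/, which is a non-sibilant consonant, so the suffix is -it, giving *jewofit*.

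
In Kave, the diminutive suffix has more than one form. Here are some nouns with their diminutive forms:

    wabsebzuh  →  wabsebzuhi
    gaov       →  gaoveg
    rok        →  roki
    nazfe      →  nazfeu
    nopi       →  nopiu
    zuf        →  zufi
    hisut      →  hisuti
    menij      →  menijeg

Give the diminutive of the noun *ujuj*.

ujujeg

The suffix is conditioned by the final sound: -i when the stem ends in a voiceless consonant (*wabsebzuh*, *rok*, *zuf*, *hisut*); -eg when the stem ends in a voiced consonant (*gaov*, *menij*); -u when the stem ends in a vowel (*nazfe*, *nopi*).
*ujuj* — final sound /j/ (a voiced consonant) → -eg → *ujujeg*.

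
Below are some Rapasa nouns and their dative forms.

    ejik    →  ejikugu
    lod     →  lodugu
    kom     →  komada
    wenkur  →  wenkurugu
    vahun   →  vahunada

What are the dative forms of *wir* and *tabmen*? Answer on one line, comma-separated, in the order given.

wirugu, tabmenada

The alternation tracks the final consonant of the stem — -ada when the stem ends in a nasal (*kom*, *vahun*); -ugu when the stem ends in a non-nasal consonant (*ejik*, *lod*, *wenkur*).
*wir* — final consonant /r/ (non-nasal) → -ugu → *wirugu*.
The final consonant of *tabmen* is /n/, which is a nasal, so the suffix is -ada, giving *tabmenada*.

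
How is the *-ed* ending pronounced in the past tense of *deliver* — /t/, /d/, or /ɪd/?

/d/

The stem *deliver* ends in a voiced sound other than /d/.
The -ed suffix is realized as /ɪd/ after /t, d/; as /t/ after other voiceless consonants; and as /d/ after other voiced sounds.
So -ed on *deliver* is pronounced /d/.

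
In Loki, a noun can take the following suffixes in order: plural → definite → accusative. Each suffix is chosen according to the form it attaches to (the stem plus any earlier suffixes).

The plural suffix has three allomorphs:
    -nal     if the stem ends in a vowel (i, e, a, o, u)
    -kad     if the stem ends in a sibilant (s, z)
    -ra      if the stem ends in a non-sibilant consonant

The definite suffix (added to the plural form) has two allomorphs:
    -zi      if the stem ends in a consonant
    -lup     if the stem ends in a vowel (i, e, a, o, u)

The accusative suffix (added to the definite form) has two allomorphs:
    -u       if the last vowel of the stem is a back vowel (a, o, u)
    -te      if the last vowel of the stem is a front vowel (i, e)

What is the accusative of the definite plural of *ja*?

*ja*: final sound = /a/, a vowel → -nal → *janal*.
Since the final sound of the plural form *janal* is /l/ (a consonant), it takes -zi, giving *janalzi*.
The definite form *janalzi*: last vowel = /i/, a front vowel → -te → *janalzite*.

janalzite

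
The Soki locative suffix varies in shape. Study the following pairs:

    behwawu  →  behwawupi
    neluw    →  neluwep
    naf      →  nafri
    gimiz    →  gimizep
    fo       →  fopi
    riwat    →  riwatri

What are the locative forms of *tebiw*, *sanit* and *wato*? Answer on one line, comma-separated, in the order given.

Looking at the final sound of each stem: -ri when the stem ends in a voiceless consonant (*naf*, *riwat*); -ep when the stem ends in a voiced consonant (*neluw*, *gimiz*); -pi when the stem ends in a vowel (*behwawu*, *fo*).
Since the final sound of *tebiw* is /w/ (a voiced consonant), it takes -ep, giving *tebiwep*.
*sanit* — final sound /t/ (a voiceless consonant) → -ri → *sanitri*.
The final sound of *wato* is /o/, which is a vowel, so the suffix is -pi, giving *watopi*.

tebiwep, sanitri, watopi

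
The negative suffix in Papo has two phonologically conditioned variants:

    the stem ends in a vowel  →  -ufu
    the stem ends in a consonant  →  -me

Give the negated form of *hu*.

*hu* — final sound /u/ (a vowel) → -ufu → *huufu*.

huufu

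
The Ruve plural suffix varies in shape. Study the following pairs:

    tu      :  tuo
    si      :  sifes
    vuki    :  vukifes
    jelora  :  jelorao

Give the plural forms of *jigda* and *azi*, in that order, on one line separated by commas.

Looking at the last vowel of each stem: -fes when the last vowel of the stem is a front vowel (*si*, *vuki*); -o when the last vowel of the stem is a back vowel (*tu*, *jelora*).
*jigda* — last vowel /a/ (a back vowel) → -o → *jigdao*.
*azi* — last vowel /i/ (a front vowel) → -fes → *azifes*.

jigdao, azifes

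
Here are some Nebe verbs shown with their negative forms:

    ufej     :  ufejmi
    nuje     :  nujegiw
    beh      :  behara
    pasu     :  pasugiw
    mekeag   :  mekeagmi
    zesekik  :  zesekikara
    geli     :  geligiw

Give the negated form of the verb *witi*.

The suffix is conditioned by the final sound: -ara when the stem ends in a voiceless consonant (*beh*, *zesekik*); -mi when the stem ends in a voiced consonant (*ufej*, *mekeag*); -giw when the stem ends in a vowel (*nuje*, *pasu*, *geli*).
The final sound of *witi* is /i/, which is a vowel, so the suffix is -giw, giving *witigiw*.

witigiw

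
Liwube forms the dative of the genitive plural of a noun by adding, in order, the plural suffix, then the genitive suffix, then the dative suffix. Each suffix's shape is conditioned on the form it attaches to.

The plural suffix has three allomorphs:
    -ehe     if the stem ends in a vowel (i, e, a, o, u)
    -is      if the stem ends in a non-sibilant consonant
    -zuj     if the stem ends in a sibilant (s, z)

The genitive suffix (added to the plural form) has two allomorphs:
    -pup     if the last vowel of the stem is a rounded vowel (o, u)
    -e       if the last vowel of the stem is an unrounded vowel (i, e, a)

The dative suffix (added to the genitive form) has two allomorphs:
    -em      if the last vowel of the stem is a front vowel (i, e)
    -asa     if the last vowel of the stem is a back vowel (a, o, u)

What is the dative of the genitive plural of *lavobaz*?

lavobazzujpupasa

Since the final sound of *lavobaz* is /z/ (a sibilant), it takes -zuj, giving *lavobazzuj*.
The last vowel of the plural form *lavobazzuj* is /u/, which is a rounded vowel, so the genitive suffix is -pup, giving *lavobazzujpup*.
The genitive form *lavobazzujpup*: last vowel = /u/, a back vowel → -asa → *lavobazzujpupasa*.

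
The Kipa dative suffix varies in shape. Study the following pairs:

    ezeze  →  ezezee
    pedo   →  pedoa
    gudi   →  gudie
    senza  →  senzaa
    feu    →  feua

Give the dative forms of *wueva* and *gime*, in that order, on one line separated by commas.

wuevaa, gimee

The alternation tracks the last vowel of the stem — -e when the last vowel of the stem is a front vowel (*ezeze*, *gudi*); -a when the last vowel of the stem is a back vowel (*pedo*, *senza*, *feu*).
The last vowel of *wueva* is /a/, which is a back vowel, so the suffix is -a, giving *wuevaa*.
*gime* — last vowel /e/ (a front vowel) → -e → *gimee*.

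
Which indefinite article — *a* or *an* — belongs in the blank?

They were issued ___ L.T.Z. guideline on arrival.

an

The indefinite article is chosen by the initial *sound* of the following word, not its spelling.
The initialism *L.T.Z.* is read letter by letter; the first letter, L, is pronounced /ɛl/, which begins with a vowel sound.
So the article is *an*: They were issued an L.T.Z. guideline on arrival.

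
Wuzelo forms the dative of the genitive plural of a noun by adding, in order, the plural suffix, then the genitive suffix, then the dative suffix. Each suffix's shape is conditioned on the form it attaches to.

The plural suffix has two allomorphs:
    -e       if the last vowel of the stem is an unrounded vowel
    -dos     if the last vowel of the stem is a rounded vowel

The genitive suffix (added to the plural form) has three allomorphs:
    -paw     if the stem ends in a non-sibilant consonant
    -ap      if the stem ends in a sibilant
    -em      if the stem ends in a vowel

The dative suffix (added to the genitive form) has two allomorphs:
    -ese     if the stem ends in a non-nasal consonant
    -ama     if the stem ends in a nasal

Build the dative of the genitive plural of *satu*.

*satu*: last vowel = /u/, a rounded vowel → -dos → *satudos*.
The plural form *satudos* — final sound /s/ (a sibilant) → -ap → *satudosap*.
Since the final consonant of the genitive form *satudosap* is /p/ (non-nasal), it takes -ese, giving *satudosapese*.

satudosapese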